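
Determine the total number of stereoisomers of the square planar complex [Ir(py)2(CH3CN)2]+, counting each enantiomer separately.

2

A square has two trans pairs of vertices; adjacent vertices are cis.
Systematic placement gives 2 geometric isomers: py cis; py trans.
Each arrangement has an internal mirror plane or centre of symmetry, so none is chiral.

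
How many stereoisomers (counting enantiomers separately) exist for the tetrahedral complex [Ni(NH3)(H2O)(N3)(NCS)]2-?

Only one geometric arrangement is possible; it has no improper symmetry element, so it exists as a pair of enantiomers (2 stereoisomers).

2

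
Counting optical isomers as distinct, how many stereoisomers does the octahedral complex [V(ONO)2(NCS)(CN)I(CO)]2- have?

The six octahedral sites form three mutually perpendicular trans pairs.
Placing the ligands in turn and identifying arrangements related by rotation or reflection leaves 9 distinct geometric isomers.
Of these, 6 lack any improper symmetry element and so occur as enantiomeric pairs, giving 9 + 6 = 15 stereoisomers in total.

15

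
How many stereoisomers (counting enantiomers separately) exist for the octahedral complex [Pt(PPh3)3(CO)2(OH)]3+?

Systematic placement gives 3 geometric isomers: PPh3 mer, CO trans; PPh3 mer, CO cis; PPh3 fac, CO cis.
Each arrangement has an internal mirror plane or centre of symmetry, so none is chiral.

3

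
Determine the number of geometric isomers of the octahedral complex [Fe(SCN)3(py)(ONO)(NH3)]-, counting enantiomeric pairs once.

Working through the distinct placements yields 4 geometric isomers: SCN mer (3 arrangements); SCN fac (chiral).

4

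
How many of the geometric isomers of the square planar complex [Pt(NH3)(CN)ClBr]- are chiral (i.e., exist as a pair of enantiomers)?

In a square planar complex each vertex has one trans partner and two cis neighbours.
Working through the distinct placements yields 3 geometric isomers: (Br/Cl trans, CN/NH3 trans); (Br/NH3 trans, CN/Cl trans); (Br/CN trans, Cl/NH3 trans).
Each arrangement has an internal mirror plane or centre of symmetry, so none is chiral.

0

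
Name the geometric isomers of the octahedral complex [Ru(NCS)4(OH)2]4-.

cis and trans

An octahedron has six vertices in three trans pairs; every non-trans pair is cis.
There are 2 geometric isomers: OH trans; OH cis.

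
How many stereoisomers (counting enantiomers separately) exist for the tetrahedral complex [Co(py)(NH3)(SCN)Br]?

2

In a tetrahedral complex all four positions are equivalent and every pair of ligands is adjacent — there is no cis/trans distinction.
Only one geometric arrangement is possible; it has no improper symmetry element, so it exists as a pair of enantiomers (2 stereoisomers).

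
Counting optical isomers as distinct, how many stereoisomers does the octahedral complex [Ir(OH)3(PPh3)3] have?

An octahedron has six vertices in three trans pairs; every non-trans pair is cis.
There are 2 geometric isomers: OH mer; OH fac.
Each arrangement has an internal mirror plane or centre of symmetry, so none is chiral.

2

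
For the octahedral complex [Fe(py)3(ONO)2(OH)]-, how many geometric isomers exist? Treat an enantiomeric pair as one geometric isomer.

There are 3 geometric isomers: py mer, ONO cis; py mer, ONO trans; py fac, ONO cis.

3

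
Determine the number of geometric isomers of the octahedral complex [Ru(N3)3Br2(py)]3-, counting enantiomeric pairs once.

The six octahedral sites form three mutually perpendicular trans pairs.
The distinct arrangements are (3 in all): N3 mer, Br trans; N3 fac, Br cis; N3 mer, Br cis.

3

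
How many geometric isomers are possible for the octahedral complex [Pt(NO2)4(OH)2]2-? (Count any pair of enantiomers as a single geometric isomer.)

The six octahedral sites form three mutually perpendicular trans pairs.
Working through the distinct placements yields 2 geometric isomers: OH trans; OH cis.

2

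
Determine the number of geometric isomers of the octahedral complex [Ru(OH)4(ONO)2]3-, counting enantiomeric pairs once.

An octahedron has six vertices in three trans pairs; every non-trans pair is cis.
Systematic placement gives 2 geometric isomers: ONO trans; ONO cis.

2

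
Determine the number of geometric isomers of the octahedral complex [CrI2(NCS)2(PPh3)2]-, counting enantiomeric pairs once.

The six octahedral sites form three mutually perpendicular trans pairs.
Systematic placement gives 5 geometric isomers: I trans, NCS trans, PPh3 trans; I trans, NCS cis, PPh3 cis; I cis, NCS cis, PPh3 trans; I cis, NCS cis, PPh3 cis (chiral); I cis, NCS trans, PPh3 cis.

5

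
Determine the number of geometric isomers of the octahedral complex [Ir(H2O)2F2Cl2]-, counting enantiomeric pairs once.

5

The six octahedral sites form three mutually perpendicular trans pairs.
The distinct arrangements are (5 in all): H2O trans, F trans, Cl trans; H2O cis, F cis, Cl trans; H2O trans, F cis, Cl cis; H2O cis, F cis, Cl cis (chiral); H2O cis, F trans, Cl cis.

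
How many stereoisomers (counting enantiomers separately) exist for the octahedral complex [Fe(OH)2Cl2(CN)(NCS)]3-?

There are 6 geometric isomers: OH trans, Cl cis; OH cis, Cl cis (3 arrangements, 2 chiral); OH trans, Cl trans; OH cis, Cl trans.
Of these, 2 lack any improper symmetry element and so occur as enantiomeric pairs, giving 6 + 2 = 8 stereoisomers in total.

8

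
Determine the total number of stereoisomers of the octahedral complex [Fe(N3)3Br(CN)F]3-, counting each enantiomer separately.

The six octahedral sites form three mutually perpendicular trans pairs.
The distinct arrangements are (4 in all): N3 mer (3 arrangements); N3 fac (chiral).
One of these lacks any improper symmetry element and so occurs as an enantiomeric pair, giving 4 + 1 = 5 stereoisomers in total.

5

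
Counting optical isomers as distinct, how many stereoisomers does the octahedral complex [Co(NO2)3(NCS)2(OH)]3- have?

3

The distinct arrangements are (3 in all): NO2 mer, NCS trans; NO2 fac, NCS cis; NO2 mer, NCS cis.
Each arrangement has an internal mirror plane or centre of symmetry, so none is chiral.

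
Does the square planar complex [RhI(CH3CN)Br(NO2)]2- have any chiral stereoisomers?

In a square planar complex each vertex has one trans partner and two cis neighbours.
Working through the distinct placements yields 3 geometric isomers: (Br/I trans, CH3CN/NO2 trans); (Br/NO2 trans, CH3CN/I trans); (Br/CH3CN trans, I/NO2 trans).
Each arrangement has an internal mirror plane or centre of symmetry, so none is chiral.

no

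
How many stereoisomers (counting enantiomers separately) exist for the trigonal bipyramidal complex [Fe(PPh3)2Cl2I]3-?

6

A trigonal bipyramid has two axial and three equatorial sites, which are chemically inequivalent.
Exhaustive case analysis gives 5 geometric isomers.
One of these lacks any improper symmetry element and so occurs as an enantiomeric pair, giving 5 + 1 = 6 stereoisomers in total.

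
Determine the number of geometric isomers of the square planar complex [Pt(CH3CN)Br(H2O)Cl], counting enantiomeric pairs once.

3

The distinct arrangements are (3 in all): (Br/Cl trans, CH3CN/H2O trans); (Br/H2O trans, CH3CN/Cl trans); (Br/CH3CN trans, Cl/H2O trans).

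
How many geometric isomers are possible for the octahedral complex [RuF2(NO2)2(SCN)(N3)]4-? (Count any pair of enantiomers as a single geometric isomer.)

Systematic placement gives 6 geometric isomers: F trans, NO2 cis; F trans, NO2 trans; F cis, NO2 cis (3 arrangements, 2 chiral); F cis, NO2 trans.

6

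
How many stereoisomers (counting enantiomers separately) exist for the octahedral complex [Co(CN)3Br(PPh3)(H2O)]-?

The six octahedral sites form three mutually perpendicular trans pairs.
Working through the distinct placements yields 4 geometric isomers: CN mer (3 arrangements); CN fac (chiral).
One of these lacks any improper symmetry element and so occurs as an enantiomeric pair, giving 4 + 1 = 5 stereoisomers in total.

5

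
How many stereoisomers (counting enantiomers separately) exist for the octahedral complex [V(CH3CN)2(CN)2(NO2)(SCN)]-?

The six octahedral sites form three mutually perpendicular trans pairs.
Systematic placement gives 6 geometric isomers: CH3CN trans, CN trans; CH3CN trans, CN cis; CH3CN cis, CN cis (3 arrangements, 2 chiral); CH3CN cis, CN trans.
Of these, 2 lack any improper symmetry element and so occur as enantiomeric pairs, giving 6 + 2 = 8 stereoisomers in total.

8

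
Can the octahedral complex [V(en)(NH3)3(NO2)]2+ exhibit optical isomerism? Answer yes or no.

no

An octahedron has six vertices in three trans pairs; every non-trans pair is cis.
Each en is bidentate and must span two cis positions.
There are 2 geometric isomers: NH3 mer; NH3 fac.
Each arrangement has an internal mirror plane or centre of symmetry, so none is chiral.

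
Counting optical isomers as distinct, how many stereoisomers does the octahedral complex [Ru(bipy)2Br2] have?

3

The six octahedral sites form three mutually perpendicular trans pairs.
Each bipy is bidentate and must span two cis positions.
Systematic placement gives 2 geometric isomers: Br trans; Br cis (chiral).
One of these lacks any improper symmetry element and so occurs as an enantiomeric pair, giving 2 + 1 = 3 stereoisomers in total.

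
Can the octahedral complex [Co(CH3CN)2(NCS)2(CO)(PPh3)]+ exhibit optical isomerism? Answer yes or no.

yes

The six octahedral sites form three mutually perpendicular trans pairs.
Systematic placement gives 6 geometric isomers: CH3CN trans, NCS cis; CH3CN trans, NCS trans; CH3CN cis, NCS cis (3 arrangements, 2 chiral); CH3CN cis, NCS trans.
Of these, 2 lack any improper symmetry element and so occur as enantiomeric pairs, giving 6 + 2 = 8 stereoisomers in total.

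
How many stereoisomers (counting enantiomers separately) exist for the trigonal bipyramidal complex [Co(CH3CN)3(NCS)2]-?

The distinct arrangements are (3 in all): NCS both equatorial; NCS one axial, one equatorial; NCS both axial.
Each arrangement has an internal mirror plane or centre of symmetry, so none is chiral.

3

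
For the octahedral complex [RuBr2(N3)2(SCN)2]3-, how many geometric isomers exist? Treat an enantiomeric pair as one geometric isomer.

The six octahedral sites form three mutually perpendicular trans pairs.
Working through the distinct placements yields 5 geometric isomers: Br trans, N3 trans, SCN trans; Br trans, N3 cis, SCN cis; Br cis, N3 cis, SCN trans; Br cis, N3 cis, SCN cis (chiral); Br cis, N3 trans, SCN cis.

5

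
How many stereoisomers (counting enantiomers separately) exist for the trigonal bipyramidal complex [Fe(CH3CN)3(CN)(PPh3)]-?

A trigonal bipyramid has two axial and three equatorial sites, which are chemically inequivalent.
There are 4 geometric isomers: CN equatorial, PPh3 equatorial; CN axial, PPh3 equatorial; CN equatorial, PPh3 axial; CN axial, PPh3 axial.
Each arrangement has an internal mirror plane or centre of symmetry, so none is chiral.

4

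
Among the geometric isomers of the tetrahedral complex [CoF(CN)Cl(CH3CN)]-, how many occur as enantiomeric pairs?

Only one geometric arrangement is possible; it has no improper symmetry element, so it exists as a pair of enantiomers (2 stereoisomers).

1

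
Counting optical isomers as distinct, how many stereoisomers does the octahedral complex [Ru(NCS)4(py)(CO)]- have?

2

In an octahedral complex each vertex has one trans partner and four cis neighbours.
There are 2 geometric isomers: py and CO mutually cis; py and CO mutually trans.
Each arrangement has an internal mirror plane or centre of symmetry, so none is chiral.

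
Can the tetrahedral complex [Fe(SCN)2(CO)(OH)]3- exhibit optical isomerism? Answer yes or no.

All four vertices of a tetrahedron are equivalent and mutually adjacent, so cis/trans isomerism cannot arise.
Only one geometric arrangement is possible.

no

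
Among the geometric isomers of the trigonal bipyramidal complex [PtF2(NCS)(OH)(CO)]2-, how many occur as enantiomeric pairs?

3

Placing the ligands in turn and identifying arrangements related by rotation or reflection leaves 7 distinct geometric isomers.
Of these, 3 lack any improper symmetry element and so occur as enantiomeric pairs, giving 7 + 3 = 10 stereoisomers in total.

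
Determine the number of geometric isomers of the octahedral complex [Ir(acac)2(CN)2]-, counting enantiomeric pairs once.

The six octahedral sites form three mutually perpendicular trans pairs.
Each acac is bidentate and must span two cis positions.
There are 2 geometric isomers: CN trans; CN cis (chiral).

2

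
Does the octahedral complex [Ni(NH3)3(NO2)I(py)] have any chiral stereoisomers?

The six octahedral sites form three mutually perpendicular trans pairs.
Systematic placement gives 4 geometric isomers: NH3 mer (3 arrangements); NH3 fac (chiral).
One of these lacks any improper symmetry element and so occurs as an enantiomeric pair, giving 4 + 1 = 5 stereoisomers in total.

yes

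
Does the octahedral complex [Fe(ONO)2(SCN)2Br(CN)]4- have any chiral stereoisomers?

An octahedron has six vertices in three trans pairs; every non-trans pair is cis.
Working through the distinct placements yields 6 geometric isomers: ONO trans, SCN trans; ONO cis, SCN cis (3 arrangements, 2 chiral); ONO cis, SCN trans; ONO trans, SCN cis.
Of these, 2 lack any improper symmetry element and so occur as enantiomeric pairs, giving 6 + 2 = 8 stereoisomers in total.

yes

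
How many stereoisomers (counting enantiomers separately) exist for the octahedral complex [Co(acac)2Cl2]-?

In an octahedral complex each vertex has one trans partner and four cis neighbours.
Each acac is bidentate and must span two cis positions.
Working through the distinct placements yields 2 geometric isomers: Cl trans; Cl cis (chiral).
One of these lacks any improper symmetry element and so occurs as an enantiomeric pair, giving 2 + 1 = 3 stereoisomers in total.

3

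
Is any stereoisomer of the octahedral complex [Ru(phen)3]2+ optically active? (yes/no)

yes

Each phen is bidentate and must span two cis positions.
Only one geometric arrangement is possible; it has no improper symmetry element, so it exists as a pair of enantiomers (2 stereoisomers).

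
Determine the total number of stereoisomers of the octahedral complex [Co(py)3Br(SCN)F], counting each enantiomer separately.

5

Systematic placement gives 4 geometric isomers: py mer (3 arrangements); py fac (chiral).
One of these lacks any improper symmetry element and so occurs as an enantiomeric pair, giving 4 + 1 = 5 stereoisomers in total.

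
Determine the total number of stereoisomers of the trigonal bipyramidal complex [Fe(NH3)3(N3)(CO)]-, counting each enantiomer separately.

4

There are 4 geometric isomers: N3 axial, CO axial; N3 equatorial, CO axial; N3 axial, CO equatorial; N3 equatorial, CO equatorial.
Each arrangement has an internal mirror plane or centre of symmetry, so none is chiral.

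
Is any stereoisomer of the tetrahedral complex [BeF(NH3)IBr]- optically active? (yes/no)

yes

In a tetrahedral complex all four positions are equivalent and every pair of ligands is adjacent — there is no cis/trans distinction.
Only one geometric arrangement is possible; it has no improper symmetry element, so it exists as a pair of enantiomers (2 stereoisomers).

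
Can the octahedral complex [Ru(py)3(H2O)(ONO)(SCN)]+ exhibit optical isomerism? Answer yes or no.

An octahedron has six vertices in three trans pairs; every non-trans pair is cis.
Working through the distinct placements yields 4 geometric isomers: py mer (3 arrangements); py fac (chiral).
One of these lacks any improper symmetry element and so occurs as an enantiomeric pair, giving 4 + 1 = 5 stereoisomers in total.

yes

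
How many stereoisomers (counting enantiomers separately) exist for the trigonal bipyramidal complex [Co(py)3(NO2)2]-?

A trigonal bipyramid has two axial and three equatorial sites, which are chemically inequivalent.
There are 3 geometric isomers: NO2 both axial; NO2 one axial, one equatorial; NO2 both equatorial.
Each arrangement has an internal mirror plane or centre of symmetry, so none is chiral.

3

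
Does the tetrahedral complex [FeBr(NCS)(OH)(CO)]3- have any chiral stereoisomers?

Only one geometric arrangement is possible; it has no improper symmetry element, so it exists as a pair of enantiomers (2 stereoisomers).

yes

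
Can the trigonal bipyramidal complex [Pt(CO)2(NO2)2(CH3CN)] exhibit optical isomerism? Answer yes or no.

yes

In a trigonal bipyramid the two axial positions differ from the three equatorial ones.
Systematic enumeration (placing each ligand type in turn and discarding arrangements equivalent by rotation or reflection) gives 5 geometric isomers.
One of these lacks any improper symmetry element and so occurs as an enantiomeric pair, giving 5 + 1 = 6 stereoisomers in total.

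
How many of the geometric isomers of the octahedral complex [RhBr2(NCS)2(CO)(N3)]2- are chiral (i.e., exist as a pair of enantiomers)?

2

In an octahedral complex each vertex has one trans partner and four cis neighbours.
There are 6 geometric isomers: Br trans, NCS trans; Br trans, NCS cis; Br cis, NCS trans; Br cis, NCS cis (3 arrangements, 2 chiral).
Of these, 2 lack any improper symmetry element and so occur as enantiomeric pairs, giving 6 + 2 = 8 stereoisomers in total.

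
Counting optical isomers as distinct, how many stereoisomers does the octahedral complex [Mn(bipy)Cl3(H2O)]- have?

2

Each bipy is bidentate and must span two cis positions.
The distinct arrangements are (2 in all): Cl mer; Cl fac.
Each arrangement has an internal mirror plane or centre of symmetry, so none is chiral.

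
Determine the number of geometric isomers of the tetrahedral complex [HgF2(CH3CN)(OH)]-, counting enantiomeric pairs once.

1

Only one geometric arrangement is possible.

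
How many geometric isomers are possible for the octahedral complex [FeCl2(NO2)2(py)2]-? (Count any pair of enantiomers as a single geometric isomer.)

5

An octahedron has six vertices in three trans pairs; every non-trans pair is cis.
There are 5 geometric isomers: Cl trans, NO2 trans, py trans; Cl trans, NO2 cis, py cis; Cl cis, NO2 cis, py trans; Cl cis, NO2 cis, py cis (chiral); Cl cis, NO2 trans, py cis.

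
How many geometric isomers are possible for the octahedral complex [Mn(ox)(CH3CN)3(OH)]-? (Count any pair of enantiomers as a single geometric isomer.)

2

Each ox is bidentate and must span two cis positions.
There are 2 geometric isomers: CH3CN mer; CH3CN fac.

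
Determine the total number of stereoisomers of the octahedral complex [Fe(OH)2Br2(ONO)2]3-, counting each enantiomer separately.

The distinct arrangements are (5 in all): OH trans, Br trans, ONO trans; OH cis, Br trans, ONO cis; OH cis, Br cis, ONO trans; OH cis, Br cis, ONO cis (chiral); OH trans, Br cis, ONO cis.
One of these lacks any improper symmetry element and so occurs as an enantiomeric pair, giving 5 + 1 = 6 stereoisomers in total.

6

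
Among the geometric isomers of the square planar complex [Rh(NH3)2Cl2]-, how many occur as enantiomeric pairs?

0

In a square planar complex each vertex has one trans partner and two cis neighbours.
Systematic placement gives 2 geometric isomers: NH3 cis; NH3 trans.
Each arrangement has an internal mirror plane or centre of symmetry, so none is chiral.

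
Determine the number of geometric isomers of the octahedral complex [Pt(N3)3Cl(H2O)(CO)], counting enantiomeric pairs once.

4

Working through the distinct placements yields 4 geometric isomers: N3 mer (3 arrangements); N3 fac (chiral).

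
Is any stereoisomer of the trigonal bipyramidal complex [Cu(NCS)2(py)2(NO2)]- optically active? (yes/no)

yes

In a trigonal bipyramid the two axial positions differ from the three equatorial ones.
Placing the ligands in turn and identifying arrangements related by rotation or reflection leaves 5 distinct geometric isomers.
One of these lacks any improper symmetry element and so occurs as an enantiomeric pair, giving 5 + 1 = 6 stereoisomers in total.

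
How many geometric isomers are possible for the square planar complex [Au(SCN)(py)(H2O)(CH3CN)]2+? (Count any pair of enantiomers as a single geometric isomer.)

3

In a square planar complex each vertex has one trans partner and two cis neighbours.
Systematic placement gives 3 geometric isomers: (CH3CN/SCN trans, H2O/py trans); (CH3CN/py trans, H2O/SCN trans); (CH3CN/H2O trans, SCN/py trans).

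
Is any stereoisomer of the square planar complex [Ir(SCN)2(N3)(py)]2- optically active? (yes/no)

In a square planar complex each vertex has one trans partner and two cis neighbours.
Systematic placement gives 2 geometric isomers: SCN cis; SCN trans.
Each arrangement has an internal mirror plane or centre of symmetry, so none is chiral.

no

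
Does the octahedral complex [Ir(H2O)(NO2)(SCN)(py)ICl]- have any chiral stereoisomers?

In an octahedral complex each vertex has one trans partner and four cis neighbours.
Exhaustive case analysis gives 15 geometric isomers.
Of these, 15 lack any improper symmetry element and so occur as enantiomeric pairs, giving 15 + 15 = 30 stereoisomers in total.

yes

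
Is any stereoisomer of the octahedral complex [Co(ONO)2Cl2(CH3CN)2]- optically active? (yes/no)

yes

The distinct arrangements are (5 in all): ONO trans, Cl trans, CH3CN trans; ONO cis, Cl cis, CH3CN trans; ONO trans, Cl cis, CH3CN cis; ONO cis, Cl cis, CH3CN cis (chiral); ONO cis, Cl trans, CH3CN cis.
One of these lacks any improper symmetry element and so occurs as an enantiomeric pair, giving 5 + 1 = 6 stereoisomers in total.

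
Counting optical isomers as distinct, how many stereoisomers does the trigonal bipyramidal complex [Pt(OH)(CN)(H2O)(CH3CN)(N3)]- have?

A trigonal bipyramid has two axial and three equatorial sites, which are chemically inequivalent.
Exhaustive case analysis gives 10 geometric isomers.
Of these, 10 lack any improper symmetry element and so occur as enantiomeric pairs, giving 10 + 10 = 20 stereoisomers in total.

20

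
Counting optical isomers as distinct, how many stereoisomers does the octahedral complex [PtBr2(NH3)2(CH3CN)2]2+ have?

6

There are 5 geometric isomers: Br trans, NH3 trans, CH3CN trans; Br trans, NH3 cis, CH3CN cis; Br cis, NH3 trans, CH3CN cis; Br cis, NH3 cis, CH3CN cis (chiral); Br cis, NH3 cis, CH3CN trans.
One of these lacks any improper symmetry element and so occurs as an enantiomeric pair, giving 5 + 1 = 6 stereoisomers in total.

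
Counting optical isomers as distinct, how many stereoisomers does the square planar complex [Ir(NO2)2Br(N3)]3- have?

In a square planar complex each vertex has one trans partner and two cis neighbours.
There are 2 geometric isomers: NO2 cis; NO2 trans.
Each arrangement has an internal mirror plane or centre of symmetry, so none is chiral.

2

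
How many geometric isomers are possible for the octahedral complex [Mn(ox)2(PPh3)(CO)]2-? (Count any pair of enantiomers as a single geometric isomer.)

Each ox is bidentate and must span two cis positions.
Systematic placement gives 2 geometric isomers: PPh3 and CO mutually trans; PPh3 and CO mutually cis (chiral).

2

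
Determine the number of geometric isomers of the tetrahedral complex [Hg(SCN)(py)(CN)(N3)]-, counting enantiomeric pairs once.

All four vertices of a tetrahedron are equivalent and mutually adjacent, so cis/trans isomerism cannot arise.
Only one geometric arrangement is possible; it has no improper symmetry element, so it exists as a pair of enantiomers (2 stereoisomers).

1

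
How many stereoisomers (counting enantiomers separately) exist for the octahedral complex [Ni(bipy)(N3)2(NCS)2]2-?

An octahedron has six vertices in three trans pairs; every non-trans pair is cis.
Each bipy is bidentate and must span two cis positions.
Working through the distinct placements yields 3 geometric isomers: N3 trans, NCS cis; N3 cis, NCS cis (chiral); N3 cis, NCS trans.
One of these lacks any improper symmetry element and so occurs as an enantiomeric pair, giving 3 + 1 = 4 stereoisomers in total.

4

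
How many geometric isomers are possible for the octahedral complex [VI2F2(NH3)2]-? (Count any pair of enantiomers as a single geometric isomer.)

The six octahedral sites form three mutually perpendicular trans pairs.
Systematic placement gives 5 geometric isomers: I trans, F trans, NH3 trans; I cis, F trans, NH3 cis; I cis, F cis, NH3 trans; I cis, F cis, NH3 cis (chiral); I trans, F cis, NH3 cis.

5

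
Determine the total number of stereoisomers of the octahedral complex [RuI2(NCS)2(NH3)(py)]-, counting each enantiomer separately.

Systematic placement gives 6 geometric isomers: I trans, NCS trans; I trans, NCS cis; I cis, NCS cis (3 arrangements, 2 chiral); I cis, NCS trans.
Of these, 2 lack any improper symmetry element and so occur as enantiomeric pairs, giving 6 + 2 = 8 stereoisomers in total.

8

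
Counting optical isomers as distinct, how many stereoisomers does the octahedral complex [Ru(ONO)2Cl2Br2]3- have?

The distinct arrangements are (5 in all): ONO trans, Cl trans, Br trans; ONO cis, Cl cis, Br trans; ONO trans, Cl cis, Br cis; ONO cis, Cl cis, Br cis (chiral); ONO cis, Cl trans, Br cis.
One of these lacks any improper symmetry element and so occurs as an enantiomeric pair, giving 5 + 1 = 6 stereoisomers in total.

6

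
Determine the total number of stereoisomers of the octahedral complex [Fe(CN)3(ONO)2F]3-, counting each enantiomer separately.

3

The six octahedral sites form three mutually perpendicular trans pairs.
The distinct arrangements are (3 in all): CN mer, ONO trans; CN mer, ONO cis; CN fac, ONO cis.
Each arrangement has an internal mirror plane or centre of symmetry, so none is chiral.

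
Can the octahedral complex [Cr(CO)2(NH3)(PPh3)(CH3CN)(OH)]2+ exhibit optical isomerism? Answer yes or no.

yes

In an octahedral complex each vertex has one trans partner and four cis neighbours.
Placing the ligands in turn and identifying arrangements related by rotation or reflection leaves 9 distinct geometric isomers.
Of these, 6 lack any improper symmetry element and so occur as enantiomeric pairs, giving 9 + 6 = 15 stereoisomers in total.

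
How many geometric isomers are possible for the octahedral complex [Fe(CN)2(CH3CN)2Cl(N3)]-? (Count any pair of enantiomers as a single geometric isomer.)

In an octahedral complex each vertex has one trans partner and four cis neighbours.
There are 6 geometric isomers: CN trans, CH3CN trans; CN cis, CH3CN trans; CN cis, CH3CN cis (3 arrangements, 2 chiral); CN trans, CH3CN cis.

6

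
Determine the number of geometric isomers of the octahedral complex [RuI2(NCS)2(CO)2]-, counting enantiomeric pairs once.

5

In an octahedral complex each vertex has one trans partner and four cis neighbours.
There are 5 geometric isomers: I trans, NCS trans, CO trans; I cis, NCS cis, CO trans; I cis, NCS trans, CO cis; I cis, NCS cis, CO cis (chiral); I trans, NCS cis, CO cis.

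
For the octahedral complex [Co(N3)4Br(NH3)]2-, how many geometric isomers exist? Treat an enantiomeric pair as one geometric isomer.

An octahedron has six vertices in three trans pairs; every non-trans pair is cis.
Working through the distinct placements yields 2 geometric isomers: Br and NH3 mutually cis; Br and NH3 mutually trans.

2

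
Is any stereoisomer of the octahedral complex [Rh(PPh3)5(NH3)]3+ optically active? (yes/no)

no

The six octahedral sites form three mutually perpendicular trans pairs.
Only one geometric arrangement is possible.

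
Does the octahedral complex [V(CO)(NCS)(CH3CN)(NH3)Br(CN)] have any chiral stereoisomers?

Exhaustive case analysis gives 15 geometric isomers.
Of these, 15 lack any improper symmetry element and so occur as enantiomeric pairs, giving 15 + 15 = 30 stereoisomers in total.

yes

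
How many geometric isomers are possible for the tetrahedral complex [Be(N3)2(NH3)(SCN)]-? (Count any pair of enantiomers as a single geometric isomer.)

In a tetrahedral complex all four positions are equivalent and every pair of ligands is adjacent — there is no cis/trans distinction.
Only one geometric arrangement is possible.

1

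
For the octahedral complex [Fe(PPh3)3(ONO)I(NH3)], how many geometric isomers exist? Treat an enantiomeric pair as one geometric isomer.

4

An octahedron has six vertices in three trans pairs; every non-trans pair is cis.
Working through the distinct placements yields 4 geometric isomers: PPh3 mer (3 arrangements); PPh3 fac (chiral).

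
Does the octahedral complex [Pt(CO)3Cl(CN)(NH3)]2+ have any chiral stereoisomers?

yes

An octahedron has six vertices in three trans pairs; every non-trans pair is cis.
Systematic placement gives 4 geometric isomers: CO mer (3 arrangements); CO fac (chiral).
One of these lacks any improper symmetry element and so occurs as an enantiomeric pair, giving 4 + 1 = 5 stereoisomers in total.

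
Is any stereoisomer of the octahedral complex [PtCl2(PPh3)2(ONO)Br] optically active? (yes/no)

yes

The six octahedral sites form three mutually perpendicular trans pairs.
The distinct arrangements are (6 in all): Cl cis, PPh3 trans; Cl cis, PPh3 cis (3 arrangements, 2 chiral); Cl trans, PPh3 trans; Cl trans, PPh3 cis.
Of these, 2 lack any improper symmetry element and so occur as enantiomeric pairs, giving 6 + 2 = 8 stereoisomers in total.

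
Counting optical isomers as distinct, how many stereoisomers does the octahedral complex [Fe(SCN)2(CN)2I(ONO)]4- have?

8

In an octahedral complex each vertex has one trans partner and four cis neighbours.
Systematic placement gives 6 geometric isomers: SCN trans, CN trans; SCN cis, CN trans; SCN trans, CN cis; SCN cis, CN cis (3 arrangements, 2 chiral).
Of these, 2 lack any improper symmetry element and so occur as enantiomeric pairs, giving 6 + 2 = 8 stereoisomers in total.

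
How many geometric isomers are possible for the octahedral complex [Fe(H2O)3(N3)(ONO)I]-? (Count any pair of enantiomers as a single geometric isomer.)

There are 4 geometric isomers: H2O mer (3 arrangements); H2O fac (chiral).

4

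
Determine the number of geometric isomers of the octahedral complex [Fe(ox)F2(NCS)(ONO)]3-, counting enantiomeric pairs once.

The six octahedral sites form three mutually perpendicular trans pairs.
Each ox is bidentate and must span two cis positions.
Systematic placement gives 4 geometric isomers: F trans; F cis (3 arrangements, 2 chiral).

4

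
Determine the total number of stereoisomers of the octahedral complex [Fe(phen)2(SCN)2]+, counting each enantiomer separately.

3

In an octahedral complex each vertex has one trans partner and four cis neighbours.
Each phen is bidentate and must span two cis positions.
There are 2 geometric isomers: SCN trans; SCN cis (chiral).
One of these lacks any improper symmetry element and so occurs as an enantiomeric pair, giving 2 + 1 = 3 stereoisomers in total.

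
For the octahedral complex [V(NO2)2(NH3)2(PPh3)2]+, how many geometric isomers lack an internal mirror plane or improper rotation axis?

An octahedron has six vertices in three trans pairs; every non-trans pair is cis.
The distinct arrangements are (5 in all): NO2 trans, NH3 trans, PPh3 trans; NO2 cis, NH3 trans, PPh3 cis; NO2 cis, NH3 cis, PPh3 trans; NO2 cis, NH3 cis, PPh3 cis (chiral); NO2 trans, NH3 cis, PPh3 cis.
One of these lacks any improper symmetry element and so occurs as an enantiomeric pair, giving 5 + 1 = 6 stereoisomers in total.

1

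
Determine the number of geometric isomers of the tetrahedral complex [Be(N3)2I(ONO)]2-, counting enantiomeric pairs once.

In a tetrahedral complex all four positions are equivalent and every pair of ligands is adjacent — there is no cis/trans distinction.
Only one geometric arrangement is possible.

1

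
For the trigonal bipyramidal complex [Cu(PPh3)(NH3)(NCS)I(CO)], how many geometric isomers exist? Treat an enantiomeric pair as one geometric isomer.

10

Exhaustive case analysis gives 10 geometric isomers.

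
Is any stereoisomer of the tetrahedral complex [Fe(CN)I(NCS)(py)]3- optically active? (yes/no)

yes

Only one geometric arrangement is possible; it has no improper symmetry element, so it exists as a pair of enantiomers (2 stereoisomers).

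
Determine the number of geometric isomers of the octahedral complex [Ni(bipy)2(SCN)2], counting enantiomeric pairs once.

Each bipy is bidentate and must span two cis positions.
The distinct arrangements are (2 in all): SCN trans; SCN cis (chiral).

2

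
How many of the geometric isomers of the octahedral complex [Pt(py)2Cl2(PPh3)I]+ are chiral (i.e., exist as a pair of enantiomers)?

In an octahedral complex each vertex has one trans partner and four cis neighbours.
The distinct arrangements are (6 in all): py trans, Cl trans; py cis, Cl trans; py trans, Cl cis; py cis, Cl cis (3 arrangements, 2 chiral).
Of these, 2 lack any improper symmetry element and so occur as enantiomeric pairs, giving 6 + 2 = 8 stereoisomers in total.

2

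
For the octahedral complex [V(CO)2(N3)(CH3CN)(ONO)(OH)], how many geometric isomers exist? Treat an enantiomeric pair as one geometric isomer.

Placing the ligands in turn and identifying arrangements related by rotation or reflection leaves 9 distinct geometric isomers.

9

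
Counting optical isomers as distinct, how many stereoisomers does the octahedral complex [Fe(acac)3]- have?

2

An octahedron has six vertices in three trans pairs; every non-trans pair is cis.
Each acac is bidentate and must span two cis positions.
Only one geometric arrangement is possible; it has no improper symmetry element, so it exists as a pair of enantiomers (2 stereoisomers).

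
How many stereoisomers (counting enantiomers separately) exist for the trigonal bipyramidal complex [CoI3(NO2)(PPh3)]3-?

A trigonal bipyramid has two axial and three equatorial sites, which are chemically inequivalent.
Working through the distinct placements yields 4 geometric isomers: NO2 equatorial, PPh3 equatorial; NO2 axial, PPh3 equatorial; NO2 equatorial, PPh3 axial; NO2 axial, PPh3 axial.
Each arrangement has an internal mirror plane or centre of symmetry, so none is chiral.

4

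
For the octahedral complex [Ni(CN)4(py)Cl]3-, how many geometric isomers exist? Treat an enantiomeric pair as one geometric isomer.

2

The six octahedral sites form three mutually perpendicular trans pairs.
The distinct arrangements are (2 in all): py and Cl mutually trans; py and Cl mutually cis.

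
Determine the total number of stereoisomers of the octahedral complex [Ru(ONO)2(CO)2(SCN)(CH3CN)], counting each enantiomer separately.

8

An octahedron has six vertices in three trans pairs; every non-trans pair is cis.
The distinct arrangements are (6 in all): ONO cis, CO cis (3 arrangements, 2 chiral); ONO trans, CO cis; ONO cis, CO trans; ONO trans, CO trans.
Of these, 2 lack any improper symmetry element and so occur as enantiomeric pairs, giving 6 + 2 = 8 stereoisomers in total.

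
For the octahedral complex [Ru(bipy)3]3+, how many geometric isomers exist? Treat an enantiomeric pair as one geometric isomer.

In an octahedral complex each vertex has one trans partner and four cis neighbours.
Each bipy is bidentate and must span two cis positions.
Only one geometric arrangement is possible; it has no improper symmetry element, so it exists as a pair of enantiomers (2 stereoisomers).

1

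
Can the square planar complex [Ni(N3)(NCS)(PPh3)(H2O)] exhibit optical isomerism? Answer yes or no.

Working through the distinct placements yields 3 geometric isomers: (H2O/NCS trans, N3/PPh3 trans); (H2O/PPh3 trans, N3/NCS trans); (H2O/N3 trans, NCS/PPh3 trans).
Each arrangement has an internal mirror plane or centre of symmetry, so none is chiral.

no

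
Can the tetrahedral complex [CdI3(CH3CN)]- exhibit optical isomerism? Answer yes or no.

no

In a tetrahedral complex all four positions are equivalent and every pair of ligands is adjacent — there is no cis/trans distinction.
Only one geometric arrangement is possible.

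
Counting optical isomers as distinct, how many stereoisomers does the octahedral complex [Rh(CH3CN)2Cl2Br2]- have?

The six octahedral sites form three mutually perpendicular trans pairs.
The distinct arrangements are (5 in all): CH3CN trans, Cl trans, Br trans; CH3CN cis, Cl cis, Br trans; CH3CN cis, Cl trans, Br cis; CH3CN cis, Cl cis, Br cis (chiral); CH3CN trans, Cl cis, Br cis.
One of these lacks any improper symmetry element and so occurs as an enantiomeric pair, giving 5 + 1 = 6 stereoisomers in total.

6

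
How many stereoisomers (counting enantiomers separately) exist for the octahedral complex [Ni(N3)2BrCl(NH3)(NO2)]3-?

15

The six octahedral sites form three mutually perpendicular trans pairs.
Systematic enumeration (placing each ligand type in turn and discarding arrangements equivalent by rotation or reflection) gives 9 geometric isomers.
Of these, 6 lack any improper symmetry element and so occur as enantiomeric pairs, giving 9 + 6 = 15 stereoisomers in total.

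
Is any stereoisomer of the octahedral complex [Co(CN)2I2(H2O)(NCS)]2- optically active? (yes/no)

Working through the distinct placements yields 6 geometric isomers: CN trans, I cis; CN trans, I trans; CN cis, I cis (3 arrangements, 2 chiral); CN cis, I trans.
Of these, 2 lack any improper symmetry element and so occur as enantiomeric pairs, giving 6 + 2 = 8 stereoisomers in total.

yes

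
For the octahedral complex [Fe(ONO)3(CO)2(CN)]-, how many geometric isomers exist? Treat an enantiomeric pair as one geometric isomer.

Systematic placement gives 3 geometric isomers: ONO mer, CO cis; ONO mer, CO trans; ONO fac, CO cis.

3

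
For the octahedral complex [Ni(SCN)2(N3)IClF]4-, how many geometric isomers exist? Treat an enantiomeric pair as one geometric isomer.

9

The six octahedral sites form three mutually perpendicular trans pairs.
Systematic enumeration (placing each ligand type in turn and discarding arrangements equivalent by rotation or reflection) gives 9 geometric isomers.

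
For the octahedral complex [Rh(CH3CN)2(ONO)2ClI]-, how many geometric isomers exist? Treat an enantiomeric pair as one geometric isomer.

6

The six octahedral sites form three mutually perpendicular trans pairs.
Systematic placement gives 6 geometric isomers: CH3CN trans, ONO trans; CH3CN trans, ONO cis; CH3CN cis, ONO trans; CH3CN cis, ONO cis (3 arrangements, 2 chiral).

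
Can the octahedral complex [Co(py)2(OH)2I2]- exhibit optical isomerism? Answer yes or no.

In an octahedral complex each vertex has one trans partner and four cis neighbours.
Working through the distinct placements yields 5 geometric isomers: py trans, OH trans, I trans; py cis, OH cis, I trans; py trans, OH cis, I cis; py cis, OH cis, I cis (chiral); py cis, OH trans, I cis.
One of these lacks any improper symmetry element and so occurs as an enantiomeric pair, giving 5 + 1 = 6 stereoisomers in total.

yes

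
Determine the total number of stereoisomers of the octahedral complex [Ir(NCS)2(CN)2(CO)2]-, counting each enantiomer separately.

In an octahedral complex each vertex has one trans partner and four cis neighbours.
Systematic placement gives 5 geometric isomers: NCS trans, CN trans, CO trans; NCS cis, CN trans, CO cis; NCS trans, CN cis, CO cis; NCS cis, CN cis, CO cis (chiral); NCS cis, CN cis, CO trans.
One of these lacks any improper symmetry element and so occurs as an enantiomeric pair, giving 5 + 1 = 6 stereoisomers in total.

6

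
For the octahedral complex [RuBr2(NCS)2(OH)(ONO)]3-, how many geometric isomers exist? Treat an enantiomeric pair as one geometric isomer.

An octahedron has six vertices in three trans pairs; every non-trans pair is cis.
Working through the distinct placements yields 6 geometric isomers: Br trans, NCS trans; Br trans, NCS cis; Br cis, NCS cis (3 arrangements, 2 chiral); Br cis, NCS trans.

6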